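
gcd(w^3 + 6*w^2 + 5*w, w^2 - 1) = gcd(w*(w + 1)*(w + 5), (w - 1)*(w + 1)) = w + 1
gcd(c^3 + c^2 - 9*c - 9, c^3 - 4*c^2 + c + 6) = c^2 - 2*c - 3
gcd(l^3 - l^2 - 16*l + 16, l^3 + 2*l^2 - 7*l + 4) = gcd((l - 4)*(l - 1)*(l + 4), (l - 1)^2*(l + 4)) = l^2 + 3*l - 4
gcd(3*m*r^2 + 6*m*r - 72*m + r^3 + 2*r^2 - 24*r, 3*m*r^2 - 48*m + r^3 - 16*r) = 3*m*r - 12*m + r^2 - 4*r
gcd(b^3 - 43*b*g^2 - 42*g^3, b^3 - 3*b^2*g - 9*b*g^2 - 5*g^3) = b + g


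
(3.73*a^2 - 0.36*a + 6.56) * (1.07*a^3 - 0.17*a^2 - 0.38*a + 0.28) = 3.9911*a^5 - 1.0193*a^4 + 5.663*a^3 + 0.066*a^2 - 2.5936*a + 1.8368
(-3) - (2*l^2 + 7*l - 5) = -2*l^2 - 7*l + 2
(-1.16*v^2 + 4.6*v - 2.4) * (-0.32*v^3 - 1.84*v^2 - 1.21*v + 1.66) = 0.3712*v^5 + 0.6624*v^4 - 6.2924*v^3 - 3.0756*v^2 + 10.54*v - 3.984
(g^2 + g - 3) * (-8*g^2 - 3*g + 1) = -8*g^4 - 11*g^3 + 22*g^2 + 10*g - 3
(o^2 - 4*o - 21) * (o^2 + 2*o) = o^4 - 2*o^3 - 29*o^2 - 42*o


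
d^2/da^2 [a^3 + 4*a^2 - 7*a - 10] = 6*a + 8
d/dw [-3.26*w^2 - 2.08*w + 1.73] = -6.52*w - 2.08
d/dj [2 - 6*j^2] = -12*j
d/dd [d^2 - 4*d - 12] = 2*d - 4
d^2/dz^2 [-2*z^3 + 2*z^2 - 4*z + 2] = 4 - 12*z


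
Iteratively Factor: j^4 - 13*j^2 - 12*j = (j + 1)*(j^3 - j^2 - 12*j) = j*(j + 1)*(j^2 - j - 12) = j*(j - 4)*(j + 1)*(j + 3)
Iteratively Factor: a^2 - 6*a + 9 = (a - 3)*(a - 3)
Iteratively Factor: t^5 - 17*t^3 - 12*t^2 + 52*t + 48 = (t - 4)*(t^4 + 4*t^3 - t^2 - 16*t - 12) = (t - 4)*(t + 2)*(t^3 + 2*t^2 - 5*t - 6) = (t - 4)*(t + 2)*(t + 3)*(t^2 - t - 2) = (t - 4)*(t - 2)*(t + 2)*(t + 3)*(t + 1)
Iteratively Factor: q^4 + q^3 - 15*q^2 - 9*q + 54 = (q - 2)*(q^3 + 3*q^2 - 9*q - 27) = (q - 2)*(q + 3)*(q^2 - 9) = (q - 3)*(q - 2)*(q + 3)*(q + 3)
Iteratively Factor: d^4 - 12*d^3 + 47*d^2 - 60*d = (d - 4)*(d^3 - 8*d^2 + 15*d) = d*(d - 4)*(d^2 - 8*d + 15) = d*(d - 4)*(d - 3)*(d - 5)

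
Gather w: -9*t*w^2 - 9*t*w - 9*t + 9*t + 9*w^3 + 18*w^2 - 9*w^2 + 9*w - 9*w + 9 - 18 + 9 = -9*t*w + 9*w^3 + w^2*(9 - 9*t)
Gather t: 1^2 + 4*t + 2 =4*t + 3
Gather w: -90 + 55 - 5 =-40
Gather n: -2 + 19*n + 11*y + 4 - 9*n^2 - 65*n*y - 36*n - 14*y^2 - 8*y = -9*n^2 + n*(-65*y - 17) - 14*y^2 + 3*y + 2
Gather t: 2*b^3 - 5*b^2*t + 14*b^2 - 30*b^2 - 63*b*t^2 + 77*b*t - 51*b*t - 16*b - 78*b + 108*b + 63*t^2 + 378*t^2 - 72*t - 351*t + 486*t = 2*b^3 - 16*b^2 + 14*b + t^2*(441 - 63*b) + t*(-5*b^2 + 26*b + 63)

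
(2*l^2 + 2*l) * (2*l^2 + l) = 4*l^4 + 6*l^3 + 2*l^2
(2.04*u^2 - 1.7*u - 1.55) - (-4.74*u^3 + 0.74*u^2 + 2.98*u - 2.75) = 4.74*u^3 + 1.3*u^2 - 4.68*u + 1.2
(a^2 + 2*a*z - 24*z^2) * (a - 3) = a^3 + 2*a^2*z - 3*a^2 - 24*a*z^2 - 6*a*z + 72*z^2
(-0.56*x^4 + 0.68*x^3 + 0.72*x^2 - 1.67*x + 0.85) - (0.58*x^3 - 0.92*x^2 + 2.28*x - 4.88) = -0.56*x^4 + 0.1*x^3 + 1.64*x^2 - 3.95*x + 5.73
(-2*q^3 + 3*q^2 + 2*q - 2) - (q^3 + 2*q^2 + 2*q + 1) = -3*q^3 + q^2 - 3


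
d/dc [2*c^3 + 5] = 6*c^2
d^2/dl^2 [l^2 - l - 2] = 2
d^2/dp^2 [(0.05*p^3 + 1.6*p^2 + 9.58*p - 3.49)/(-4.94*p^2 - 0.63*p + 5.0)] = (1.77635683940025e-15*p^5 + 5.6843418860808e-14*p^4 - 460.123626*p^3 + 274.836384*p^2 - 1362.086532*p + 34.822362)/(120.553784*p^6 + 46.122804*p^5 - 360.171942*p^4 - 93.115953*p^3 + 364.5465*p^2 + 47.25*p - 125.0)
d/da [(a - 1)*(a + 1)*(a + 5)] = 3*a^2 + 10*a - 1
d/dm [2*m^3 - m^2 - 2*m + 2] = 6*m^2 - 2*m - 2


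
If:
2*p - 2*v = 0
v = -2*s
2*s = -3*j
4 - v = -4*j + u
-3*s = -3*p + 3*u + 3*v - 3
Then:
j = 6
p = 18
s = -9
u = 10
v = 18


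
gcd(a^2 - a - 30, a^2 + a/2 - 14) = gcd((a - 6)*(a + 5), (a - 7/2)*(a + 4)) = 1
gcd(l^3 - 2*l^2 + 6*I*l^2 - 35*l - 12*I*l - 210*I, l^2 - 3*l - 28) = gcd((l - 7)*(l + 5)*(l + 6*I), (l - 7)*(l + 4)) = l - 7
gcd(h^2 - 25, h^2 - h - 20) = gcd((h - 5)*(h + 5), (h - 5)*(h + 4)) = h - 5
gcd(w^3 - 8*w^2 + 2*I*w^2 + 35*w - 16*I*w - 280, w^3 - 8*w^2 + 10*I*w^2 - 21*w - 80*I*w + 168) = w^2 + w*(-8 + 7*I) - 56*I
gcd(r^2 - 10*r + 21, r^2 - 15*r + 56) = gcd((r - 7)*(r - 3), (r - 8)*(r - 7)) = r - 7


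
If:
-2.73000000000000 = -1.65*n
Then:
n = 1.65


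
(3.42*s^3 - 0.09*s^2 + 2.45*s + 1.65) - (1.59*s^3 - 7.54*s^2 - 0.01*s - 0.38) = 1.83*s^3 + 7.45*s^2 + 2.46*s + 2.03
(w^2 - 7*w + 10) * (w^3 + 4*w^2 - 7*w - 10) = w^5 - 3*w^4 - 25*w^3 + 79*w^2 - 100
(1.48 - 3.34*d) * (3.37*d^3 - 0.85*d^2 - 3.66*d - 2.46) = -11.2558*d^4 + 7.8266*d^3 + 10.9664*d^2 + 2.7996*d - 3.6408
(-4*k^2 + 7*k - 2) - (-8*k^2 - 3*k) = 4*k^2 + 10*k - 2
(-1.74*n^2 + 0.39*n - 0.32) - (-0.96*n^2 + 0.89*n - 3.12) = -0.78*n^2 - 0.5*n + 2.8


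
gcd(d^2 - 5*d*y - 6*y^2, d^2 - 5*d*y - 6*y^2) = -d^2 + 5*d*y + 6*y^2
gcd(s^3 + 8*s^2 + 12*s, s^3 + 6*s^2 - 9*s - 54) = s + 6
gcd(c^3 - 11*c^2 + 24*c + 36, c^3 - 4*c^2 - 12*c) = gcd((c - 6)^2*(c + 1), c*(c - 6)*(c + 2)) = c - 6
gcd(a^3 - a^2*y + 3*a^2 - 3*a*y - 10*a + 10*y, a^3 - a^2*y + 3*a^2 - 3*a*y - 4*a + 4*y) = -a + y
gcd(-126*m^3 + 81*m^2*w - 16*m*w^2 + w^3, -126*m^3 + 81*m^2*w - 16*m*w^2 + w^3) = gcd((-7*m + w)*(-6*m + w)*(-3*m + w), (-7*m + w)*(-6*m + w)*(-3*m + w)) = -126*m^3 + 81*m^2*w - 16*m*w^2 + w^3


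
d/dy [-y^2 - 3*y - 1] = -2*y - 3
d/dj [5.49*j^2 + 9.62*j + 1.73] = 10.98*j + 9.62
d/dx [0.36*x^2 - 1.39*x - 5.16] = 0.72*x - 1.39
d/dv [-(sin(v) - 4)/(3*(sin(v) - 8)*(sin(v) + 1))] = (sin(v)^2 - 8*sin(v) + 36)*cos(v)/(3*(sin(v) - 8)^2*(sin(v) + 1)^2)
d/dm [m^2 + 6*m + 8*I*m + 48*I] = 2*m + 6 + 8*I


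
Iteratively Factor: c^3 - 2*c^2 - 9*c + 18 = (c - 3)*(c^2 + c - 6) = (c - 3)*(c - 2)*(c + 3)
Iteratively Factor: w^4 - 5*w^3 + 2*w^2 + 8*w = (w)*(w^3 - 5*w^2 + 2*w + 8) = w*(w - 2)*(w^2 - 3*w - 4) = w*(w - 4)*(w - 2)*(w + 1)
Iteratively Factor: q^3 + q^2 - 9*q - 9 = (q + 1)*(q^2 - 9) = (q - 3)*(q + 1)*(q + 3)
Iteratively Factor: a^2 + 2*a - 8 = (a + 4)*(a - 2)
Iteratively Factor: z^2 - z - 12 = (z + 3)*(z - 4)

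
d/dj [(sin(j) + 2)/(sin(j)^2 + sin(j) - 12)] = (-4*sin(j) + cos(j)^2 - 15)*cos(j)/(sin(j)^2 + sin(j) - 12)^2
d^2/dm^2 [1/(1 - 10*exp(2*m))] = (-400*exp(2*m) - 40)*exp(2*m)/(10*exp(2*m) - 1)^3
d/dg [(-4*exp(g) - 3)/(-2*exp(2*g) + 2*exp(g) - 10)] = (-(2*exp(g) - 1)*(4*exp(g) + 3) + 4*exp(2*g) - 4*exp(g) + 20)*exp(g)/(2*(exp(2*g) - exp(g) + 5)^2)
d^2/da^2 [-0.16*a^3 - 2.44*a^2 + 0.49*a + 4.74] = -0.96*a - 4.88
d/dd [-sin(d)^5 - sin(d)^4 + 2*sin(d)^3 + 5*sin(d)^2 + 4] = (-5*sin(d)^3 - 4*sin(d)^2 + 6*sin(d) + 10)*sin(d)*cos(d)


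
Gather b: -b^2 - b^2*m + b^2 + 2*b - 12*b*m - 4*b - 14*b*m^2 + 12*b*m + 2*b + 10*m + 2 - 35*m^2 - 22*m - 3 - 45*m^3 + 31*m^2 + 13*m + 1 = -b^2*m - 14*b*m^2 - 45*m^3 - 4*m^2 + m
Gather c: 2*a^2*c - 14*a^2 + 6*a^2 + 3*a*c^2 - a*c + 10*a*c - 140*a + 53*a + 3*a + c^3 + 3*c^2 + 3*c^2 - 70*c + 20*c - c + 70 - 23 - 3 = -8*a^2 - 84*a + c^3 + c^2*(3*a + 6) + c*(2*a^2 + 9*a - 51) + 44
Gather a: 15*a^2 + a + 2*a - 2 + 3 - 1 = 15*a^2 + 3*a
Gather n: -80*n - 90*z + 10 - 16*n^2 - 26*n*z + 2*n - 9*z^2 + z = -16*n^2 + n*(-26*z - 78) - 9*z^2 - 89*z + 10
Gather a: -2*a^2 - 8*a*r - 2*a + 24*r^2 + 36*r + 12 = -2*a^2 + a*(-8*r - 2) + 24*r^2 + 36*r + 12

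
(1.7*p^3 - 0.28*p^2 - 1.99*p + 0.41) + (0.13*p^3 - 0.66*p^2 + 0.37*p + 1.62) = 1.83*p^3 - 0.94*p^2 - 1.62*p + 2.03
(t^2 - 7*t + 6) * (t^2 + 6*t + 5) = t^4 - t^3 - 31*t^2 + t + 30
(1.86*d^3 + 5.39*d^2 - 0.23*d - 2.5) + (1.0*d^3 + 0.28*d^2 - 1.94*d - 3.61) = 2.86*d^3 + 5.67*d^2 - 2.17*d - 6.11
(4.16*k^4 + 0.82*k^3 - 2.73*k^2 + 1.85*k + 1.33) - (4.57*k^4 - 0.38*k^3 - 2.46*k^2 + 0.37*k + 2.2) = -0.41*k^4 + 1.2*k^3 - 0.27*k^2 + 1.48*k - 0.87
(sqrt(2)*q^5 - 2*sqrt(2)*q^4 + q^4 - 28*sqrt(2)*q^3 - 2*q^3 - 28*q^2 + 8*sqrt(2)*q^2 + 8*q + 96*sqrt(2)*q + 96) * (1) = sqrt(2)*q^5 - 2*sqrt(2)*q^4 + q^4 - 28*sqrt(2)*q^3 - 2*q^3 - 28*q^2 + 8*sqrt(2)*q^2 + 8*q + 96*sqrt(2)*q + 96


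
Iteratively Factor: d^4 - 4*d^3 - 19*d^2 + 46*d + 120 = (d - 5)*(d^3 + d^2 - 14*d - 24) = (d - 5)*(d + 2)*(d^2 - d - 12) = (d - 5)*(d + 2)*(d + 3)*(d - 4)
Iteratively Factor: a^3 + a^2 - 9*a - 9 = (a + 1)*(a^2 - 9) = (a - 3)*(a + 1)*(a + 3)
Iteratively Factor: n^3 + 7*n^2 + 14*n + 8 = (n + 4)*(n^2 + 3*n + 2) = (n + 1)*(n + 4)*(n + 2)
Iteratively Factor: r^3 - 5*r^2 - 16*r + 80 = (r - 4)*(r^2 - r - 20) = (r - 4)*(r + 4)*(r - 5)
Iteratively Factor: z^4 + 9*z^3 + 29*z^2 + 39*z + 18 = (z + 3)*(z^3 + 6*z^2 + 11*z + 6) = (z + 2)*(z + 3)*(z^2 + 4*z + 3) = (z + 1)*(z + 2)*(z + 3)*(z + 3)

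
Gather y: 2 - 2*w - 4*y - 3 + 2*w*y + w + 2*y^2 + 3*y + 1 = -w + 2*y^2 + y*(2*w - 1)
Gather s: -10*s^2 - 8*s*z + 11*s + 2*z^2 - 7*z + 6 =-10*s^2 + s*(11 - 8*z) + 2*z^2 - 7*z + 6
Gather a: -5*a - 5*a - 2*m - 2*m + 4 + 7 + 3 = -10*a - 4*m + 14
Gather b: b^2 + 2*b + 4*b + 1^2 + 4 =b^2 + 6*b + 5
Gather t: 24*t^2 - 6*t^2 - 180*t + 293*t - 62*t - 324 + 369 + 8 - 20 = 18*t^2 + 51*t + 33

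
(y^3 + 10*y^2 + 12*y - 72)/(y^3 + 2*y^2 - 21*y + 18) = (y^2 + 4*y - 12)/(y^2 - 4*y + 3)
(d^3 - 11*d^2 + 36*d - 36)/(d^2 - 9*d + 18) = d - 2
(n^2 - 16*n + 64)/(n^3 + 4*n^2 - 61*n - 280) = (n - 8)/(n^2 + 12*n + 35)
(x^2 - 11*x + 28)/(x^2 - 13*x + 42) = (x - 4)/(x - 6)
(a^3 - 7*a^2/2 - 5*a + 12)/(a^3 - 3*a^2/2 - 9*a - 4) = (2*a - 3)/(2*a + 1)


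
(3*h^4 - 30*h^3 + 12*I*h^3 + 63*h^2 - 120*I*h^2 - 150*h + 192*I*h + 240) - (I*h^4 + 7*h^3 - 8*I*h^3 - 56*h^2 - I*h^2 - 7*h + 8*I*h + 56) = 3*h^4 - I*h^4 - 37*h^3 + 20*I*h^3 + 119*h^2 - 119*I*h^2 - 143*h + 184*I*h + 184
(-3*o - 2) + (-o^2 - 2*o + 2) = -o^2 - 5*o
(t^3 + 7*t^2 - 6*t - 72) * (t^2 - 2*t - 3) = t^5 + 5*t^4 - 23*t^3 - 81*t^2 + 162*t + 216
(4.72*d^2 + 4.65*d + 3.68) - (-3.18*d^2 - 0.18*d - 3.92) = 7.9*d^2 + 4.83*d + 7.6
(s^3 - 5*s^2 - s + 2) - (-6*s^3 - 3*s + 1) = 7*s^3 - 5*s^2 + 2*s + 1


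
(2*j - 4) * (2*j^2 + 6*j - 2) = 4*j^3 + 4*j^2 - 28*j + 8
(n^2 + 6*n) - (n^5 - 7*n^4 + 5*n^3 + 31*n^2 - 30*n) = -n^5 + 7*n^4 - 5*n^3 - 30*n^2 + 36*n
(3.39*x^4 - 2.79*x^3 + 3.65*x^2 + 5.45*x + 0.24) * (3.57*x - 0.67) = 12.1023*x^5 - 12.2316*x^4 + 14.8998*x^3 + 17.011*x^2 - 2.7947*x - 0.1608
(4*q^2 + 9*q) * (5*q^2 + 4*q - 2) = 20*q^4 + 61*q^3 + 28*q^2 - 18*q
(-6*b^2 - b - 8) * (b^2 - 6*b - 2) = -6*b^4 + 35*b^3 + 10*b^2 + 50*b + 16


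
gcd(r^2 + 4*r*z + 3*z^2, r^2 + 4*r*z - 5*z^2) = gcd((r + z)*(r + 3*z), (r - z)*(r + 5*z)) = 1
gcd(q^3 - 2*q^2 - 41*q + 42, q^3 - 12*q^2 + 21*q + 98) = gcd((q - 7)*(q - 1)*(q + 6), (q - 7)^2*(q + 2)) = q - 7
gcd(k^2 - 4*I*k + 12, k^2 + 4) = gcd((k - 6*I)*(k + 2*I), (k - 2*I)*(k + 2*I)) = k + 2*I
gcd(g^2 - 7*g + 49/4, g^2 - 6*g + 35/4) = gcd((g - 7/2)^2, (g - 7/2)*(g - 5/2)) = g - 7/2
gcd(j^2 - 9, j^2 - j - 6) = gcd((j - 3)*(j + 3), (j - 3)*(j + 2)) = j - 3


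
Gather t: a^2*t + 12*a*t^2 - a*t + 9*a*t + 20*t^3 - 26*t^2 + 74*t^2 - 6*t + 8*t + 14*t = 20*t^3 + t^2*(12*a + 48) + t*(a^2 + 8*a + 16)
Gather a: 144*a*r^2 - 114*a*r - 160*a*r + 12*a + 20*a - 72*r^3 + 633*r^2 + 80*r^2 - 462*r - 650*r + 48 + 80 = a*(144*r^2 - 274*r + 32) - 72*r^3 + 713*r^2 - 1112*r + 128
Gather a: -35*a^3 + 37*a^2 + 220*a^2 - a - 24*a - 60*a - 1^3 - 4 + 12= -35*a^3 + 257*a^2 - 85*a + 7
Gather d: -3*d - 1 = -3*d - 1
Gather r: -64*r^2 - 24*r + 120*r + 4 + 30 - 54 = -64*r^2 + 96*r - 20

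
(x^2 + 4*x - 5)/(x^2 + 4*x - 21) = (x^2 + 4*x - 5)/(x^2 + 4*x - 21)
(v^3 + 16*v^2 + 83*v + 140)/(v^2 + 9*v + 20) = v + 7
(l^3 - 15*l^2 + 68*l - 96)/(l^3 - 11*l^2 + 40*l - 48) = (l - 8)/(l - 4)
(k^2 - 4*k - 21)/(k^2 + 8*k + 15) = (k - 7)/(k + 5)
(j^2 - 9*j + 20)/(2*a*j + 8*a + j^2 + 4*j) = (j^2 - 9*j + 20)/(2*a*j + 8*a + j^2 + 4*j)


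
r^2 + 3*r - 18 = (r - 3)*(r + 6)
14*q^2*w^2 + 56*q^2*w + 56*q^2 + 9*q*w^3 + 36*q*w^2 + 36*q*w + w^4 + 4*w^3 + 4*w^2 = (2*q + w)*(7*q + w)*(w + 2)^2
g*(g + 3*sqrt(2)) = g^2 + 3*sqrt(2)*g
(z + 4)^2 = z^2 + 8*z + 16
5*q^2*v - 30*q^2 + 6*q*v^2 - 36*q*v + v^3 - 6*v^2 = (q + v)*(5*q + v)*(v - 6)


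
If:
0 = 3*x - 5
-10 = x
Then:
No Solution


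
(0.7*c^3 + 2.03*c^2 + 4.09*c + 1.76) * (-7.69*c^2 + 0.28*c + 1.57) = -5.383*c^5 - 15.4147*c^4 - 29.7847*c^3 - 9.2021*c^2 + 6.9141*c + 2.7632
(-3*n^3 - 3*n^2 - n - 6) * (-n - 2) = 3*n^4 + 9*n^3 + 7*n^2 + 8*n + 12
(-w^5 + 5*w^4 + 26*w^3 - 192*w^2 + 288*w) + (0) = -w^5 + 5*w^4 + 26*w^3 - 192*w^2 + 288*w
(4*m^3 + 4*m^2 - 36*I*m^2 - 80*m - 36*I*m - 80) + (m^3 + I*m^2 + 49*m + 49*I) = 5*m^3 + 4*m^2 - 35*I*m^2 - 31*m - 36*I*m - 80 + 49*I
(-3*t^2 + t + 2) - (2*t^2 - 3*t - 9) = -5*t^2 + 4*t + 11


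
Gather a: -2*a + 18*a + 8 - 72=16*a - 64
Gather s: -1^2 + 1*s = s - 1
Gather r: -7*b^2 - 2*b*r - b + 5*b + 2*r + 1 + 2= -7*b^2 + 4*b + r*(2 - 2*b) + 3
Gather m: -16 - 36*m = -36*m - 16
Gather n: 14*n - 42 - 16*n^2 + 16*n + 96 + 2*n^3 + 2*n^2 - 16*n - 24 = 2*n^3 - 14*n^2 + 14*n + 30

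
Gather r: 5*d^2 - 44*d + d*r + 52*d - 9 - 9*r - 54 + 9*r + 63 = 5*d^2 + d*r + 8*d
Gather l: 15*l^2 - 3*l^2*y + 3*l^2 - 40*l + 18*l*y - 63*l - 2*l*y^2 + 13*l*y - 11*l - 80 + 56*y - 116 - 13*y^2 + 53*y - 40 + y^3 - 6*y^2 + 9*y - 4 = l^2*(18 - 3*y) + l*(-2*y^2 + 31*y - 114) + y^3 - 19*y^2 + 118*y - 240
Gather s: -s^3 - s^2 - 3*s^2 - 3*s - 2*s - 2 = -s^3 - 4*s^2 - 5*s - 2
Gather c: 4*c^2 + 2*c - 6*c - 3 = 4*c^2 - 4*c - 3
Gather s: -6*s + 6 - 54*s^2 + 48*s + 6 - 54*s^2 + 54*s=-108*s^2 + 96*s + 12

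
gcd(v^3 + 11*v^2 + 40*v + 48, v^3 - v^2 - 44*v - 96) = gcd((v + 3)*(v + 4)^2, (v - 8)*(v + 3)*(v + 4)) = v^2 + 7*v + 12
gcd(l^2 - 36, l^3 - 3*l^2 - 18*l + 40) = 1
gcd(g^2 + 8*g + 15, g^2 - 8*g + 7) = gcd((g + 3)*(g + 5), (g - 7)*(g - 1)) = 1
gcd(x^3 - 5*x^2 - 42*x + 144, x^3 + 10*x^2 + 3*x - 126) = x^2 + 3*x - 18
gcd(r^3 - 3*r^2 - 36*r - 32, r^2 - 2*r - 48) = r - 8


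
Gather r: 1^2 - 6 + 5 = 0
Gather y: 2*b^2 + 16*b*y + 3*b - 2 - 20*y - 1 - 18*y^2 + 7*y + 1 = 2*b^2 + 3*b - 18*y^2 + y*(16*b - 13) - 2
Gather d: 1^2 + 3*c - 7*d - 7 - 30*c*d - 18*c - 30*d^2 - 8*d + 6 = -15*c - 30*d^2 + d*(-30*c - 15)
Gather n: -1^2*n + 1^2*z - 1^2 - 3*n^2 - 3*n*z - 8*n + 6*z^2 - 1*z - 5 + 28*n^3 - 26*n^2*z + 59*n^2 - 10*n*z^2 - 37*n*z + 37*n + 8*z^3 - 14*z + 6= 28*n^3 + n^2*(56 - 26*z) + n*(-10*z^2 - 40*z + 28) + 8*z^3 + 6*z^2 - 14*z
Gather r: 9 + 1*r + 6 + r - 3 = 2*r + 12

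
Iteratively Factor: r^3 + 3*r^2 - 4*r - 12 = (r + 2)*(r^2 + r - 6) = (r - 2)*(r + 2)*(r + 3)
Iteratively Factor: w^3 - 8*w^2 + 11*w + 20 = (w - 5)*(w^2 - 3*w - 4) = (w - 5)*(w - 4)*(w + 1)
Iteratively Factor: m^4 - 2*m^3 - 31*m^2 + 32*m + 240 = (m - 5)*(m^3 + 3*m^2 - 16*m - 48) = (m - 5)*(m - 4)*(m^2 + 7*m + 12) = (m - 5)*(m - 4)*(m + 4)*(m + 3)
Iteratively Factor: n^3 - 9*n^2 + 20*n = (n - 4)*(n^2 - 5*n) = n*(n - 4)*(n - 5)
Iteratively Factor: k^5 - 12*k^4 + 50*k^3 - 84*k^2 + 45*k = (k - 5)*(k^4 - 7*k^3 + 15*k^2 - 9*k) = k*(k - 5)*(k^3 - 7*k^2 + 15*k - 9) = k*(k - 5)*(k - 3)*(k^2 - 4*k + 3) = k*(k - 5)*(k - 3)^2*(k - 1)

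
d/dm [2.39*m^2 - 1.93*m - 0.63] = 4.78*m - 1.93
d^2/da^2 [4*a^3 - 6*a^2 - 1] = 24*a - 12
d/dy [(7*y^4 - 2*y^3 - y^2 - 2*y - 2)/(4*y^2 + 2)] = (14*y^5 - 2*y^4 + 14*y^3 - y^2 + 3*y - 1)/(4*y^4 + 4*y^2 + 1)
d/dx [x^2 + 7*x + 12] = 2*x + 7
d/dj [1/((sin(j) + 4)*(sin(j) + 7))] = -(2*sin(j) + 11)*cos(j)/((sin(j) + 4)^2*(sin(j) + 7)^2)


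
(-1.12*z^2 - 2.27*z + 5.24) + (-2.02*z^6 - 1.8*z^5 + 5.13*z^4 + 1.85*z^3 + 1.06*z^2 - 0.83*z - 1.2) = -2.02*z^6 - 1.8*z^5 + 5.13*z^4 + 1.85*z^3 - 0.0600000000000001*z^2 - 3.1*z + 4.04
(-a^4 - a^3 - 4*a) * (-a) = a^5 + a^4 + 4*a^2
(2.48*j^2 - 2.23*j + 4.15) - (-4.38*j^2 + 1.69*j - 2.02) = 6.86*j^2 - 3.92*j + 6.17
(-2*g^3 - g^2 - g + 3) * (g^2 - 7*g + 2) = -2*g^5 + 13*g^4 + 2*g^3 + 8*g^2 - 23*g + 6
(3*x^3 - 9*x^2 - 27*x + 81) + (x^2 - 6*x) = 3*x^3 - 8*x^2 - 33*x + 81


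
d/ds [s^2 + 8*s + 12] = 2*s + 8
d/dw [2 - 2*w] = -2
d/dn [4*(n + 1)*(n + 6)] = 8*n + 28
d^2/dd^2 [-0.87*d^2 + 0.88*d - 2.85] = -1.74000000000000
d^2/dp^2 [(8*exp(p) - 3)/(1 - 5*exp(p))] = (35*exp(p) + 7)*exp(p)/(125*exp(3*p) - 75*exp(2*p) + 15*exp(p) - 1)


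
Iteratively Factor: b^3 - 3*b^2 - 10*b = (b)*(b^2 - 3*b - 10) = b*(b - 5)*(b + 2)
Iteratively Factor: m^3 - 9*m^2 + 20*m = (m - 5)*(m^2 - 4*m) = m*(m - 5)*(m - 4)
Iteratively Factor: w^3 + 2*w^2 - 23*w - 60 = (w + 4)*(w^2 - 2*w - 15) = (w - 5)*(w + 4)*(w + 3)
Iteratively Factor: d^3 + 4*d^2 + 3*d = (d)*(d^2 + 4*d + 3) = d*(d + 1)*(d + 3)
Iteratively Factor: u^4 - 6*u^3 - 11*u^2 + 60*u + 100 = (u - 5)*(u^3 - u^2 - 16*u - 20) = (u - 5)^2*(u^2 + 4*u + 4) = (u - 5)^2*(u + 2)*(u + 2)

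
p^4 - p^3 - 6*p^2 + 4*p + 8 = (p - 2)^2*(p + 1)*(p + 2)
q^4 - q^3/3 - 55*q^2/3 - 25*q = q*(q - 5)*(q + 5/3)*(q + 3)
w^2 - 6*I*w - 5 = (w - 5*I)*(w - I)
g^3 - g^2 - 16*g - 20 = (g - 5)*(g + 2)^2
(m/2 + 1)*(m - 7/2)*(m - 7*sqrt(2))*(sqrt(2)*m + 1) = sqrt(2)*m^4/2 - 13*m^3/2 - 3*sqrt(2)*m^3/4 - 7*sqrt(2)*m^2 + 39*m^2/4 + 21*sqrt(2)*m/4 + 91*m/2 + 49*sqrt(2)/2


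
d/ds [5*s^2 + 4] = 10*s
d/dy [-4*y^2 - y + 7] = -8*y - 1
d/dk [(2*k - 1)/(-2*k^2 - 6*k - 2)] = (k^2 - k - 5/2)/(k^4 + 6*k^3 + 11*k^2 + 6*k + 1)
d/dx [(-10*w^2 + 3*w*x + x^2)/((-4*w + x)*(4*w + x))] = 3*w*(-16*w^2 - 4*w*x - x^2)/(256*w^4 - 32*w^2*x^2 + x^4)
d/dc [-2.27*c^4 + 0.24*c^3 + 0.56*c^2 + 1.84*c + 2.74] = -9.08*c^3 + 0.72*c^2 + 1.12*c + 1.84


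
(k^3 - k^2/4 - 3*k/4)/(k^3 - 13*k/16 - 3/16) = 4*k/(4*k + 1)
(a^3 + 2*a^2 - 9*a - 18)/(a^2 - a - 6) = a + 3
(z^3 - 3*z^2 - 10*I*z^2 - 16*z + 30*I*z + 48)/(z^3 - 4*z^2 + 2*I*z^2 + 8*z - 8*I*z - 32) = (z^2 - z*(3 + 8*I) + 24*I)/(z^2 + 4*z*(-1 + I) - 16*I)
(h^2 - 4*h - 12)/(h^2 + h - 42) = (h + 2)/(h + 7)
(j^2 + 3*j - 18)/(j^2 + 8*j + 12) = (j - 3)/(j + 2)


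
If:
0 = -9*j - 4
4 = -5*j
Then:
No Solution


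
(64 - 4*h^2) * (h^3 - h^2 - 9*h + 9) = -4*h^5 + 4*h^4 + 100*h^3 - 100*h^2 - 576*h + 576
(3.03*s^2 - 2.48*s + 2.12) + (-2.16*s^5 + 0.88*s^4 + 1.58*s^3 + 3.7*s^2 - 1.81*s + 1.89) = -2.16*s^5 + 0.88*s^4 + 1.58*s^3 + 6.73*s^2 - 4.29*s + 4.01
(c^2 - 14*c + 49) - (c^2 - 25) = 74 - 14*c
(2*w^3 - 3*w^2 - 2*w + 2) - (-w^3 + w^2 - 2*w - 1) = 3*w^3 - 4*w^2 + 3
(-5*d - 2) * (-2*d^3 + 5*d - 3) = 10*d^4 + 4*d^3 - 25*d^2 + 5*d + 6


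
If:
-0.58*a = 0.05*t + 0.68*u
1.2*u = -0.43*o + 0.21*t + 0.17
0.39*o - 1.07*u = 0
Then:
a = 0.0697865353037767 - 2.14932002863037*u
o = 2.74358974358974*u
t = 11.3321123321123*u - 0.80952380952381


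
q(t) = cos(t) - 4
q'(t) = -sin(t)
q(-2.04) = -4.45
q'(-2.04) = 0.89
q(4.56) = -4.15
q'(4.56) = 0.99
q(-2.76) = -4.93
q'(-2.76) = 0.37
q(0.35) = -3.06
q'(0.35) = -0.34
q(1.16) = -3.60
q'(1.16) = -0.92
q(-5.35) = -3.40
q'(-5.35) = -0.80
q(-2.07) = -4.48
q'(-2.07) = 0.88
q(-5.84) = -3.10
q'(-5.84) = -0.43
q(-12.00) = -3.16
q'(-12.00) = -0.54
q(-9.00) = -4.91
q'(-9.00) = 0.41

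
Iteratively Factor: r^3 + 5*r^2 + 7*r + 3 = (r + 3)*(r^2 + 2*r + 1) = (r + 1)*(r + 3)*(r + 1)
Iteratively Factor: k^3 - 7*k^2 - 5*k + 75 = (k + 3)*(k^2 - 10*k + 25) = (k - 5)*(k + 3)*(k - 5)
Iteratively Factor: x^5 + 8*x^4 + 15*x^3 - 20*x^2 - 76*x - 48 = (x + 4)*(x^4 + 4*x^3 - x^2 - 16*x - 12) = (x + 3)*(x + 4)*(x^3 + x^2 - 4*x - 4) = (x + 2)*(x + 3)*(x + 4)*(x^2 - x - 2) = (x - 2)*(x + 2)*(x + 3)*(x + 4)*(x + 1)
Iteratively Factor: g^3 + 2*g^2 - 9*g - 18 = (g + 3)*(g^2 - g - 6) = (g + 2)*(g + 3)*(g - 3)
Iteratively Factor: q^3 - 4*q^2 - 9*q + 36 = (q - 3)*(q^2 - q - 12) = (q - 4)*(q - 3)*(q + 3)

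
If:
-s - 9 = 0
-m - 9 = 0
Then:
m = -9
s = -9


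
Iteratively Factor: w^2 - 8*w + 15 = (w - 3)*(w - 5)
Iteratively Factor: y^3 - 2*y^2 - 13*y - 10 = (y + 1)*(y^2 - 3*y - 10) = (y + 1)*(y + 2)*(y - 5)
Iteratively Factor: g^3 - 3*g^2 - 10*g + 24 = (g + 3)*(g^2 - 6*g + 8) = (g - 2)*(g + 3)*(g - 4)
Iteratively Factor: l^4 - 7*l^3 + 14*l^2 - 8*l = (l - 1)*(l^3 - 6*l^2 + 8*l) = (l - 2)*(l - 1)*(l^2 - 4*l) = l*(l - 2)*(l - 1)*(l - 4)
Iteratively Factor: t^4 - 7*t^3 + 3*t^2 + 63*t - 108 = (t - 3)*(t^3 - 4*t^2 - 9*t + 36) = (t - 3)*(t + 3)*(t^2 - 7*t + 12) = (t - 4)*(t - 3)*(t + 3)*(t - 3)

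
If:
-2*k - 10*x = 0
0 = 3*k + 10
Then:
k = -10/3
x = 2/3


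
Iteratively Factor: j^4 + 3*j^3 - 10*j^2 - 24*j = (j + 4)*(j^3 - j^2 - 6*j) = j*(j + 4)*(j^2 - j - 6) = j*(j - 3)*(j + 4)*(j + 2)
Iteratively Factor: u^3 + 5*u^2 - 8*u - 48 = (u - 3)*(u^2 + 8*u + 16) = (u - 3)*(u + 4)*(u + 4)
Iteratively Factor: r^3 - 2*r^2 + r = (r - 1)*(r^2 - r) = r*(r - 1)*(r - 1)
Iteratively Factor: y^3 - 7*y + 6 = (y - 1)*(y^2 + y - 6) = (y - 1)*(y + 3)*(y - 2)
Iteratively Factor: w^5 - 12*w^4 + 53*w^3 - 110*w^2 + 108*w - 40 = (w - 2)*(w^4 - 10*w^3 + 33*w^2 - 44*w + 20) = (w - 2)^2*(w^3 - 8*w^2 + 17*w - 10) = (w - 2)^2*(w - 1)*(w^2 - 7*w + 10) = (w - 5)*(w - 2)^2*(w - 1)*(w - 2)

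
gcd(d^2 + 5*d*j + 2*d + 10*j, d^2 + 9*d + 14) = d + 2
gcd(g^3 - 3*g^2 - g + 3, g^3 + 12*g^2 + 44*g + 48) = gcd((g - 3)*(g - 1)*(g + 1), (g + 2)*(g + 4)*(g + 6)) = 1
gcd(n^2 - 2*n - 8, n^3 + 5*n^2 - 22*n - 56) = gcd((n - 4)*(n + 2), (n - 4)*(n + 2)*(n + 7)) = n^2 - 2*n - 8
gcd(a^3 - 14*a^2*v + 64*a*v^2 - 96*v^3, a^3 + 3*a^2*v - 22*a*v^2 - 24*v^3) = -a + 4*v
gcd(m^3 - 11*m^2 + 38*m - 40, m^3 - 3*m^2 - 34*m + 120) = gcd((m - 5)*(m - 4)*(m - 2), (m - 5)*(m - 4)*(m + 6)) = m^2 - 9*m + 20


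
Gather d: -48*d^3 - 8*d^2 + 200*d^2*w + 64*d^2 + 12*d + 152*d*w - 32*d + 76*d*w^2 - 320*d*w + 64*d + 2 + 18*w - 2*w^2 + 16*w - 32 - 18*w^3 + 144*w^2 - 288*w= -48*d^3 + d^2*(200*w + 56) + d*(76*w^2 - 168*w + 44) - 18*w^3 + 142*w^2 - 254*w - 30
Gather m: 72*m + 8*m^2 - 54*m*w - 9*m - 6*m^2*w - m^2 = m^2*(7 - 6*w) + m*(63 - 54*w)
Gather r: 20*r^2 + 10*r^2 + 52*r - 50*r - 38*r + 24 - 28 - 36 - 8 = 30*r^2 - 36*r - 48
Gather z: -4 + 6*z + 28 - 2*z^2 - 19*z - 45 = -2*z^2 - 13*z - 21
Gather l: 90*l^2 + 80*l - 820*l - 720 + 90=90*l^2 - 740*l - 630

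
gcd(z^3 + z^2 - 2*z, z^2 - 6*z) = z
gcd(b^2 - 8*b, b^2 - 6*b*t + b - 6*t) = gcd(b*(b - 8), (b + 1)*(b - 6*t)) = 1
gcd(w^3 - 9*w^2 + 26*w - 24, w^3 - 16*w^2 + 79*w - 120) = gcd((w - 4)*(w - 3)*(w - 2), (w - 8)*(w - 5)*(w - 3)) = w - 3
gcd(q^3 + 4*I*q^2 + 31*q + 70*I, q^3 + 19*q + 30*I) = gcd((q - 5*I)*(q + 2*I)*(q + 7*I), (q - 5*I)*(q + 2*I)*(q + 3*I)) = q^2 - 3*I*q + 10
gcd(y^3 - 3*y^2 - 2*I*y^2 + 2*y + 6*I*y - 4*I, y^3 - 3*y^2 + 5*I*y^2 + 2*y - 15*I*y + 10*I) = y^2 - 3*y + 2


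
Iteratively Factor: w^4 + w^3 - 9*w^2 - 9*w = (w + 3)*(w^3 - 2*w^2 - 3*w) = (w - 3)*(w + 3)*(w^2 + w) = w*(w - 3)*(w + 3)*(w + 1)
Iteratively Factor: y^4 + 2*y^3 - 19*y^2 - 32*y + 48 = (y + 4)*(y^3 - 2*y^2 - 11*y + 12) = (y - 1)*(y + 4)*(y^2 - y - 12) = (y - 1)*(y + 3)*(y + 4)*(y - 4)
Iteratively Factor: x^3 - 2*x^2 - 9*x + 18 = (x + 3)*(x^2 - 5*x + 6) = (x - 3)*(x + 3)*(x - 2)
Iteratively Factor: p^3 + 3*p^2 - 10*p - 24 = (p - 3)*(p^2 + 6*p + 8) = (p - 3)*(p + 4)*(p + 2)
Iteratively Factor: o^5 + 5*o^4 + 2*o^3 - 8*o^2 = (o + 4)*(o^4 + o^3 - 2*o^2) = o*(o + 4)*(o^3 + o^2 - 2*o) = o*(o - 1)*(o + 4)*(o^2 + 2*o) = o*(o - 1)*(o + 2)*(o + 4)*(o)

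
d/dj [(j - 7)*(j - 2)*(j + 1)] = 3*j^2 - 16*j + 5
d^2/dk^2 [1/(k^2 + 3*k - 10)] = 2*(-k^2 - 3*k + (2*k + 3)^2 + 10)/(k^2 + 3*k - 10)^3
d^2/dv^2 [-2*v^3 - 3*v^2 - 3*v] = -12*v - 6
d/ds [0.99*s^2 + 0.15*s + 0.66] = 1.98*s + 0.15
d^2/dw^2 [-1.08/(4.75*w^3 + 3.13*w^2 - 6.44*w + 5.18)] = ((30.78*w + 6.7608)*(4.75*w^3 + 3.13*w^2 - 6.44*w + 5.18) - 1.08*(14.25*w^2 + 6.26*w - 6.44)*(28.5*w^2 + 12.52*w - 12.88))/(4.75*w^3 + 3.13*w^2 - 6.44*w + 5.18)^3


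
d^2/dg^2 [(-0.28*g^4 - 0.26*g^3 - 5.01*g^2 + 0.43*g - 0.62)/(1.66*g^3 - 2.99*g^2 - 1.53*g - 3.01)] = (1.77635683940025e-15*g^8 - 36.620824*g^6 - 12.9324240000001*g^5 - 144.29556*g^4 - 262.682452*g^3 + 234.88413*g^2 - 72.958734*g - 86.4856)/(4.574296*g^9 - 24.717732*g^8 + 31.873494*g^7 - 6.049955*g^6 + 60.261627*g^5 - 55.858188*g^4 - 41.081361*g^3 - 102.407424*g^2 - 41.585859*g - 27.270901)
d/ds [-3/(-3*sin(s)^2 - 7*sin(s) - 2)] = -3*(6*sin(s) + 7)*cos(s)/(3*sin(s)^2 + 7*sin(s) + 2)^2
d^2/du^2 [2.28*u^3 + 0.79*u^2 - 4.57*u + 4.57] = 13.68*u + 1.58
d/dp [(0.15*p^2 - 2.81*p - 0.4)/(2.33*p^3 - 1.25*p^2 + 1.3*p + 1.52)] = (-0.3495*p^4 + 13.0946*p^3 - 0.5215*p^2 - 0.544*p - 3.7512)/(5.4289*p^6 - 5.825*p^5 + 7.6205*p^4 + 3.8332*p^3 - 2.11*p^2 + 3.952*p + 2.3104)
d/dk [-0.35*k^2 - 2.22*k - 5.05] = -0.7*k - 2.22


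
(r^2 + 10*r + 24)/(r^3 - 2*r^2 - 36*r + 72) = (r + 4)/(r^2 - 8*r + 12)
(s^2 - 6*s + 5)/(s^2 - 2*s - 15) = (s - 1)/(s + 3)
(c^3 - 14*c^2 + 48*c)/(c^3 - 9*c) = (c^2 - 14*c + 48)/(c^2 - 9)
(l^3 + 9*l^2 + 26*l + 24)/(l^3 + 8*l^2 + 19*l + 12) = (l + 2)/(l + 1)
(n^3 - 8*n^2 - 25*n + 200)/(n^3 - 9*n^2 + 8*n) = (n^2 - 25)/(n*(n - 1))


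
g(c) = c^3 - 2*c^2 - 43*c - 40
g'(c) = 3*c^2 - 4*c - 43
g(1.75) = -116.02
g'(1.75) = -40.81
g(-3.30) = 44.18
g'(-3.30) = 2.87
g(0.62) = -67.19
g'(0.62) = -44.33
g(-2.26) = 35.42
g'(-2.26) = -18.64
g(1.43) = -102.66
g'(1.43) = -42.59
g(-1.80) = 25.09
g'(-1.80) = -26.08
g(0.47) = -60.55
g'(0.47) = -44.22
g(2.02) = -126.78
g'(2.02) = -38.84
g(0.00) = -40.00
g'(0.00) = -43.00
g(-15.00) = -3220.00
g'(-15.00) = 692.00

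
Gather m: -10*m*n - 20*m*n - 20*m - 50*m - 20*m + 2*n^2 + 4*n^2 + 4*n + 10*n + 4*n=m*(-30*n - 90) + 6*n^2 + 18*n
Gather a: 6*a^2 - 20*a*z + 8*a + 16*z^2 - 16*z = 6*a^2 + a*(8 - 20*z) + 16*z^2 - 16*z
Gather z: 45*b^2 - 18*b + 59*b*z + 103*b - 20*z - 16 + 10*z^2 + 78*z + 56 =45*b^2 + 85*b + 10*z^2 + z*(59*b + 58) + 40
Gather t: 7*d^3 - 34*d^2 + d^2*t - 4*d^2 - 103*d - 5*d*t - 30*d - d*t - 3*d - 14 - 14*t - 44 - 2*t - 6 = 7*d^3 - 38*d^2 - 136*d + t*(d^2 - 6*d - 16) - 64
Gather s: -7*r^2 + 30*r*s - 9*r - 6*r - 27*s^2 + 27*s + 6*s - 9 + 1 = -7*r^2 - 15*r - 27*s^2 + s*(30*r + 33) - 8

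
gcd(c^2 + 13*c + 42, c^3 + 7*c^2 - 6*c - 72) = c + 6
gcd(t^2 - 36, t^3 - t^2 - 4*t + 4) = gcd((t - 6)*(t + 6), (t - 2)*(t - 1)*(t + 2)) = 1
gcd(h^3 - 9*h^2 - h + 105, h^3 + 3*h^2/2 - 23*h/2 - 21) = h + 3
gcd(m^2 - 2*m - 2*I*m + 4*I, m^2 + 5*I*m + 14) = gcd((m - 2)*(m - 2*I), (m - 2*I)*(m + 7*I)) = m - 2*I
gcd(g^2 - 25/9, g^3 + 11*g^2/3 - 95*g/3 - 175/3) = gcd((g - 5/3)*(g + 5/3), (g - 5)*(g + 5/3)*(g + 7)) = g + 5/3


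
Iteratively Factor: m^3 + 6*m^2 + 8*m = (m + 2)*(m^2 + 4*m) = m*(m + 2)*(m + 4)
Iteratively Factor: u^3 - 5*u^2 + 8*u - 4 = (u - 2)*(u^2 - 3*u + 2) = (u - 2)^2*(u - 1)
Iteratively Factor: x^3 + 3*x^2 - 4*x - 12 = (x + 3)*(x^2 - 4) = (x - 2)*(x + 3)*(x + 2)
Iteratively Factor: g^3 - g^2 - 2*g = (g + 1)*(g^2 - 2*g) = (g - 2)*(g + 1)*(g)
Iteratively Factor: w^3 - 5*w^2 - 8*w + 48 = (w - 4)*(w^2 - w - 12) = (w - 4)^2*(w + 3)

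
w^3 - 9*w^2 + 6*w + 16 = (w - 8)*(w - 2)*(w + 1)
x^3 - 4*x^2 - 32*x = x*(x - 8)*(x + 4)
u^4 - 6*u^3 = u^3*(u - 6)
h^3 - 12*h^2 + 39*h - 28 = (h - 7)*(h - 4)*(h - 1)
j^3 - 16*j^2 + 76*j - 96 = (j - 8)*(j - 6)*(j - 2)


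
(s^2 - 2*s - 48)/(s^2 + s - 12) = (s^2 - 2*s - 48)/(s^2 + s - 12)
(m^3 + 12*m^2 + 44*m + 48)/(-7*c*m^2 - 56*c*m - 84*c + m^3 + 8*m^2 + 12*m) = (-m - 4)/(7*c - m)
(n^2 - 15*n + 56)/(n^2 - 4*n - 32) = (n - 7)/(n + 4)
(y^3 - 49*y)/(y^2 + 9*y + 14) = y*(y - 7)/(y + 2)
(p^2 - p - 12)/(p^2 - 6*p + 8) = (p + 3)/(p - 2)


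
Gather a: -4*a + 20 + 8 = 28 - 4*a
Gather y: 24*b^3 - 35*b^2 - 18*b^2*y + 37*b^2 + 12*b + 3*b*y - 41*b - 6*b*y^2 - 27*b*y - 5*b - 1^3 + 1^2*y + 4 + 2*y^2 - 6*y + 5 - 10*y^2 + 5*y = 24*b^3 + 2*b^2 - 34*b + y^2*(-6*b - 8) + y*(-18*b^2 - 24*b) + 8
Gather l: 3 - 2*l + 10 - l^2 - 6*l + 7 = -l^2 - 8*l + 20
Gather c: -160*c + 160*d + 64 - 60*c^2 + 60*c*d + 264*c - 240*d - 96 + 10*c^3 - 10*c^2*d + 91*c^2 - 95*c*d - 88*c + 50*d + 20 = 10*c^3 + c^2*(31 - 10*d) + c*(16 - 35*d) - 30*d - 12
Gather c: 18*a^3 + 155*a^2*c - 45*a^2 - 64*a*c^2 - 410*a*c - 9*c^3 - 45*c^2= 18*a^3 - 45*a^2 - 9*c^3 + c^2*(-64*a - 45) + c*(155*a^2 - 410*a)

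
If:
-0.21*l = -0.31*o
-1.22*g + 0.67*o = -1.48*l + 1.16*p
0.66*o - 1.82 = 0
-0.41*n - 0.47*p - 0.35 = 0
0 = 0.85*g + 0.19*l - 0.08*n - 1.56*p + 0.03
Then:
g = 3.80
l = 4.07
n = -4.05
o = 2.76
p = 2.79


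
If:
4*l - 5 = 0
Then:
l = 5/4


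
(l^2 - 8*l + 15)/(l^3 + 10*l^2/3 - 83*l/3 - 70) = 3*(l - 3)/(3*l^2 + 25*l + 42)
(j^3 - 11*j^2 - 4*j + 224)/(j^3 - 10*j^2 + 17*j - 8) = (j^2 - 3*j - 28)/(j^2 - 2*j + 1)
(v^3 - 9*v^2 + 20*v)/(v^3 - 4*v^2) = (v - 5)/v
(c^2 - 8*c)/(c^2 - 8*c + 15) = c*(c - 8)/(c^2 - 8*c + 15)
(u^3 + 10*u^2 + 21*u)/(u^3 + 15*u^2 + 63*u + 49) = u*(u + 3)/(u^2 + 8*u + 7)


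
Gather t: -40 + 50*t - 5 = 50*t - 45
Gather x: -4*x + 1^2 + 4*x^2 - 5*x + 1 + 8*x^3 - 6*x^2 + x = 8*x^3 - 2*x^2 - 8*x + 2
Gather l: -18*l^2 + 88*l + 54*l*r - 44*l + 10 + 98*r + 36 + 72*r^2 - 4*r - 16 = -18*l^2 + l*(54*r + 44) + 72*r^2 + 94*r + 30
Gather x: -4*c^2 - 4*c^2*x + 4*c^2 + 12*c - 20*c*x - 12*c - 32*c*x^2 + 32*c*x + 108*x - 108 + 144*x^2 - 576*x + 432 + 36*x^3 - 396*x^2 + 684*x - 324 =36*x^3 + x^2*(-32*c - 252) + x*(-4*c^2 + 12*c + 216)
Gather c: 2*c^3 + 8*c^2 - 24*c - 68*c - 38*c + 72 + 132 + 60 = 2*c^3 + 8*c^2 - 130*c + 264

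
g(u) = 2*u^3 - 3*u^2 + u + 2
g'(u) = 6*u^2 - 6*u + 1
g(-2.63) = -57.76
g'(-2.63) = 58.28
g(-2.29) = -40.04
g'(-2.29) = 46.20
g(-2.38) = -44.34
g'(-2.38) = 49.27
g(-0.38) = 1.08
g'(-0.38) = 4.15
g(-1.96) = -26.54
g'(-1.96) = 35.81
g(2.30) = 12.76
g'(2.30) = 18.94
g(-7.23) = -917.91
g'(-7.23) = 358.02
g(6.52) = 435.32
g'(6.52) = 216.94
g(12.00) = 3038.00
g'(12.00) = 793.00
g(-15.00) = -7438.00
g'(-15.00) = 1441.00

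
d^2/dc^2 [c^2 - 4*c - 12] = 2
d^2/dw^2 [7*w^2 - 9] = 14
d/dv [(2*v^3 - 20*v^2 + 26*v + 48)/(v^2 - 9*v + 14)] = 2*(v^4 - 18*v^3 + 119*v^2 - 328*v + 398)/(v^4 - 18*v^3 + 109*v^2 - 252*v + 196)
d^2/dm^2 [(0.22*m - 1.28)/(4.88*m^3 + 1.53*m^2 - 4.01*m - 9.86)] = (31.435008*m^5 - 355.933536*m^4 - 143.271604*m^3 + 259.338624*m^2 - 302.504664*m - 97.181688)/(116.214272*m^9 + 109.308096*m^8 - 252.216456*m^7 - 880.489959*m^6 - 234.460587*m^5 + 1162.254045*m^4 + 1721.778091*m^3 - 29.411394*m^2 - 1169.551788*m - 958.585256)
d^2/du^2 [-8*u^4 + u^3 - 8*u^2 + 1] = -96*u^2 + 6*u - 16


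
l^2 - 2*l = l*(l - 2)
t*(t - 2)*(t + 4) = t^3 + 2*t^2 - 8*t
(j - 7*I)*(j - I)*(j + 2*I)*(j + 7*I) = j^4 + I*j^3 + 51*j^2 + 49*I*j + 98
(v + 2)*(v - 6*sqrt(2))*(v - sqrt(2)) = v^3 - 7*sqrt(2)*v^2 + 2*v^2 - 14*sqrt(2)*v + 12*v + 24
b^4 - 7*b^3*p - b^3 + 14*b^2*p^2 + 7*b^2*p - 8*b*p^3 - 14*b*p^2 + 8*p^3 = (b - 1)*(b - 4*p)*(b - 2*p)*(b - p)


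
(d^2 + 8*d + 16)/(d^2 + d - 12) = (d + 4)/(d - 3)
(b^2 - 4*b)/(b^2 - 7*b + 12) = b/(b - 3)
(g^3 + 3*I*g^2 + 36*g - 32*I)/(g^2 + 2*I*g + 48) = (g^2 - 5*I*g - 4)/(g - 6*I)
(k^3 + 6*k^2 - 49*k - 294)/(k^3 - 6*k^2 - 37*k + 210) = (k + 7)/(k - 5)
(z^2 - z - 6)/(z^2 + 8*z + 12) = (z - 3)/(z + 6)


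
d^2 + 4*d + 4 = (d + 2)^2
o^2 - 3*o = o*(o - 3)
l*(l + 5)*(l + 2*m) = l^3 + 2*l^2*m + 5*l^2 + 10*l*m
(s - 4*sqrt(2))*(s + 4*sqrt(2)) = s^2 - 32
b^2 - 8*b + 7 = (b - 7)*(b - 1)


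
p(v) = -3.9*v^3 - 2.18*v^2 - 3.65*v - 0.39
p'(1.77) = -48.02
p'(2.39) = -80.90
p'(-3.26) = -113.78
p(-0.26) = 0.48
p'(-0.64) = -5.65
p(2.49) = -83.20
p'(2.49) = -87.05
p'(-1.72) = -30.76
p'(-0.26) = -3.31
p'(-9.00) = -912.11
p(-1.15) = 6.86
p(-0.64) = 2.08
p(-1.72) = 19.28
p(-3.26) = 123.46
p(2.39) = -74.81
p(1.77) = -35.31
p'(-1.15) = -14.11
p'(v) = -11.7*v^2 - 4.36*v - 3.65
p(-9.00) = 2698.98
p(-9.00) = 2698.98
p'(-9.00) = -912.11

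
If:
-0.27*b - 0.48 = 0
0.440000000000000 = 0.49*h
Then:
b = -1.78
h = 0.90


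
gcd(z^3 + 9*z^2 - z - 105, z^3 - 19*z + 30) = z^2 + 2*z - 15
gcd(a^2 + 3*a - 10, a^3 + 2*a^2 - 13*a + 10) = a^2 + 3*a - 10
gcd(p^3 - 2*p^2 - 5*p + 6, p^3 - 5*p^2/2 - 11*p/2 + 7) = p^2 + p - 2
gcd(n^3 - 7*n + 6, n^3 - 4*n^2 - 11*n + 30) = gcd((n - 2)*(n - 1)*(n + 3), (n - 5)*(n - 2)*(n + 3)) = n^2 + n - 6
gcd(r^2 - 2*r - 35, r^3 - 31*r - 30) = r + 5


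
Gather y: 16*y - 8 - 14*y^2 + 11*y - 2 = -14*y^2 + 27*y - 10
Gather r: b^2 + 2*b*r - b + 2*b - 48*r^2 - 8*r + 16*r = b^2 + b - 48*r^2 + r*(2*b + 8)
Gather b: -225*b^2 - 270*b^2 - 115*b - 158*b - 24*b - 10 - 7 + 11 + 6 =-495*b^2 - 297*b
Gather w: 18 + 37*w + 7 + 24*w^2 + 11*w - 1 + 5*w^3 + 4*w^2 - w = 5*w^3 + 28*w^2 + 47*w + 24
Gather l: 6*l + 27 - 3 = 6*l + 24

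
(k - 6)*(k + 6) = k^2 - 36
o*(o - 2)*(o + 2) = o^3 - 4*o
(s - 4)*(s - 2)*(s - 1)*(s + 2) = s^4 - 5*s^3 + 20*s - 16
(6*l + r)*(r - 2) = 6*l*r - 12*l + r^2 - 2*r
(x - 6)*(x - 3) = x^2 - 9*x + 18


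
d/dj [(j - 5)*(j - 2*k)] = 2*j - 2*k - 5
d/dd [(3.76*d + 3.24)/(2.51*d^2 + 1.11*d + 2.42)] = (-9.4376*d^2 - 16.2648*d + 5.5028)/(6.3001*d^4 + 5.5722*d^3 + 13.3805*d^2 + 5.3724*d + 5.8564)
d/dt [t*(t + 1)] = 2*t + 1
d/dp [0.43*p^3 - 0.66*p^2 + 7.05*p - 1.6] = 1.29*p^2 - 1.32*p + 7.05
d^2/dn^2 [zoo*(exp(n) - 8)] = zoo*exp(n)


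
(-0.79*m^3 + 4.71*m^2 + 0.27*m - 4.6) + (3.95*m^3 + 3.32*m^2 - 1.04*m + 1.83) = 3.16*m^3 + 8.03*m^2 - 0.77*m - 2.77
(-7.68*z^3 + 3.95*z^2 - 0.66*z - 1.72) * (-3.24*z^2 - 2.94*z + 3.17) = 24.8832*z^5 + 9.7812*z^4 - 33.8202*z^3 + 20.0347*z^2 + 2.9646*z - 5.4524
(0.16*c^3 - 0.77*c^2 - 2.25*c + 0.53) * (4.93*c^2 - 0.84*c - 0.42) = 0.7888*c^5 - 3.9305*c^4 - 10.5129*c^3 + 4.8263*c^2 + 0.4998*c - 0.2226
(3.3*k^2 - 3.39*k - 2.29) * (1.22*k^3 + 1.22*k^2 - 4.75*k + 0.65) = 4.026*k^5 - 0.1098*k^4 - 22.6046*k^3 + 15.4537*k^2 + 8.674*k - 1.4885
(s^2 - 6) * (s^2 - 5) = s^4 - 11*s^2 + 30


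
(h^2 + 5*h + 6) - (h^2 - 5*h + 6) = 10*h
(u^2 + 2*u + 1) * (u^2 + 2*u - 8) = u^4 + 4*u^3 - 3*u^2 - 14*u - 8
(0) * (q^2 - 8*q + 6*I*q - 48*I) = 0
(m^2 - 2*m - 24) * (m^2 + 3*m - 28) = m^4 + m^3 - 58*m^2 - 16*m + 672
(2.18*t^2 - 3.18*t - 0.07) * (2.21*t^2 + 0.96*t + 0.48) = 4.8178*t^4 - 4.935*t^3 - 2.1611*t^2 - 1.5936*t - 0.0336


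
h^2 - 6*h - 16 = (h - 8)*(h + 2)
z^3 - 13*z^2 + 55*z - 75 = (z - 5)^2*(z - 3)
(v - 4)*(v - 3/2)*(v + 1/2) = v^3 - 5*v^2 + 13*v/4 + 3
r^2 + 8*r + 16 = (r + 4)^2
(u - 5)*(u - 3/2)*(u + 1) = u^3 - 11*u^2/2 + u + 15/2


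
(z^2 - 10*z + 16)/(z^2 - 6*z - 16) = (z - 2)/(z + 2)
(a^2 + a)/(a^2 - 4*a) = (a + 1)/(a - 4)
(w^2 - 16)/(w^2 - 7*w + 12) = (w + 4)/(w - 3)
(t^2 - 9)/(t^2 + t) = (t^2 - 9)/(t*(t + 1))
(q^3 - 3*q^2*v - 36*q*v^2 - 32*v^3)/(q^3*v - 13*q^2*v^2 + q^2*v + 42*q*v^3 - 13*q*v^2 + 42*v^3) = (q^3 - 3*q^2*v - 36*q*v^2 - 32*v^3)/(v*(q^3 - 13*q^2*v + q^2 + 42*q*v^2 - 13*q*v + 42*v^2))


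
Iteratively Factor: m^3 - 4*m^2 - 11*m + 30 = (m - 5)*(m^2 + m - 6) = (m - 5)*(m + 3)*(m - 2)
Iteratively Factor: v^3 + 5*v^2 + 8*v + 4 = (v + 2)*(v^2 + 3*v + 2) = (v + 2)^2*(v + 1)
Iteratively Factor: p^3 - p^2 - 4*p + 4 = (p + 2)*(p^2 - 3*p + 2) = (p - 2)*(p + 2)*(p - 1)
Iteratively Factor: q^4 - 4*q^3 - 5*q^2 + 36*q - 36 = (q - 2)*(q^3 - 2*q^2 - 9*q + 18) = (q - 2)*(q + 3)*(q^2 - 5*q + 6) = (q - 3)*(q - 2)*(q + 3)*(q - 2)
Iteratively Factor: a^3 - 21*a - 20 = (a - 5)*(a^2 + 5*a + 4) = (a - 5)*(a + 1)*(a + 4)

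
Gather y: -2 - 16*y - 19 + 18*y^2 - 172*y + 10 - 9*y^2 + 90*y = 9*y^2 - 98*y - 11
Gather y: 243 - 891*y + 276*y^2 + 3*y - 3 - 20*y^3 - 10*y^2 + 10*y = -20*y^3 + 266*y^2 - 878*y + 240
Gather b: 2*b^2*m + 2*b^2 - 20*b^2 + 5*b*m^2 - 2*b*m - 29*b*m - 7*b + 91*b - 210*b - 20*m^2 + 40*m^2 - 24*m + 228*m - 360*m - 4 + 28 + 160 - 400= b^2*(2*m - 18) + b*(5*m^2 - 31*m - 126) + 20*m^2 - 156*m - 216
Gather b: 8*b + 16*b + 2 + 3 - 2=24*b + 3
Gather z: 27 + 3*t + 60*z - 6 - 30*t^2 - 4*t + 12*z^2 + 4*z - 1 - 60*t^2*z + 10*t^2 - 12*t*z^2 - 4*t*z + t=-20*t^2 + z^2*(12 - 12*t) + z*(-60*t^2 - 4*t + 64) + 20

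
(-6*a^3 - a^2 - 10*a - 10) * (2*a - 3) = -12*a^4 + 16*a^3 - 17*a^2 + 10*a + 30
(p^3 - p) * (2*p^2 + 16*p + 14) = 2*p^5 + 16*p^4 + 12*p^3 - 16*p^2 - 14*p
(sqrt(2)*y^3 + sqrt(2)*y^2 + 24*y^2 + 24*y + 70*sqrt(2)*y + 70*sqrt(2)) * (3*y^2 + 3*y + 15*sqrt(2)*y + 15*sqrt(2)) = 3*sqrt(2)*y^5 + 6*sqrt(2)*y^4 + 102*y^4 + 204*y^3 + 573*sqrt(2)*y^3 + 1140*sqrt(2)*y^2 + 2202*y^2 + 570*sqrt(2)*y + 4200*y + 2100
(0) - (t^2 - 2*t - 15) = -t^2 + 2*t + 15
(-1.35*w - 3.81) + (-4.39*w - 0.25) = -5.74*w - 4.06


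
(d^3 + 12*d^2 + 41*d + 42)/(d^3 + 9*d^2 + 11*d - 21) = (d + 2)/(d - 1)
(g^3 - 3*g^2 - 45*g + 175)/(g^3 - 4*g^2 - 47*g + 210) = (g - 5)/(g - 6)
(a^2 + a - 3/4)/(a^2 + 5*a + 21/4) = (2*a - 1)/(2*a + 7)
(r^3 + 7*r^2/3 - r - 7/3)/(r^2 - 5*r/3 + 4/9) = 3*(3*r^3 + 7*r^2 - 3*r - 7)/(9*r^2 - 15*r + 4)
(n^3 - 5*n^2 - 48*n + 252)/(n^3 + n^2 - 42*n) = (n - 6)/n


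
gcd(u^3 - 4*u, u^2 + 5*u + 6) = u + 2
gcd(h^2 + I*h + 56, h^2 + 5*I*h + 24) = h + 8*I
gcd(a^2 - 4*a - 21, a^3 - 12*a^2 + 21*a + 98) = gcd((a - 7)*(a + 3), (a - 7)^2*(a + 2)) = a - 7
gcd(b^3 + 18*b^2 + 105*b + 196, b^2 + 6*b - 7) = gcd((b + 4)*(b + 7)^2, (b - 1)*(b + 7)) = b + 7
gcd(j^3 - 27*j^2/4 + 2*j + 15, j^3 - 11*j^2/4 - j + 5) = j^2 - 3*j/4 - 5/2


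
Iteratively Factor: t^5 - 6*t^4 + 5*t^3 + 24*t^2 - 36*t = (t)*(t^4 - 6*t^3 + 5*t^2 + 24*t - 36) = t*(t - 3)*(t^3 - 3*t^2 - 4*t + 12) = t*(t - 3)*(t + 2)*(t^2 - 5*t + 6) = t*(t - 3)*(t - 2)*(t + 2)*(t - 3)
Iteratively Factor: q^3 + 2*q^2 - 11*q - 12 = (q - 3)*(q^2 + 5*q + 4) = (q - 3)*(q + 4)*(q + 1)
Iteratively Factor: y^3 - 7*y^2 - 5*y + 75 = (y - 5)*(y^2 - 2*y - 15) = (y - 5)^2*(y + 3)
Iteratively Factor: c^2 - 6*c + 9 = (c - 3)*(c - 3)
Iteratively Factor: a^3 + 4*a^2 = (a)*(a^2 + 4*a) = a*(a + 4)*(a)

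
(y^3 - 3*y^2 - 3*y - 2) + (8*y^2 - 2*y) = y^3 + 5*y^2 - 5*y - 2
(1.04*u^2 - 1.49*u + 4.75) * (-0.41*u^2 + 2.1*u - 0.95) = -0.4264*u^4 + 2.7949*u^3 - 6.0645*u^2 + 11.3905*u - 4.5125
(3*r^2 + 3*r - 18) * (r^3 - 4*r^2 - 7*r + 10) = 3*r^5 - 9*r^4 - 51*r^3 + 81*r^2 + 156*r - 180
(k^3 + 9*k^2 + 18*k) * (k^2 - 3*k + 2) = k^5 + 6*k^4 - 7*k^3 - 36*k^2 + 36*k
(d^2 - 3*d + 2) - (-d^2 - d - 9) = 2*d^2 - 2*d + 11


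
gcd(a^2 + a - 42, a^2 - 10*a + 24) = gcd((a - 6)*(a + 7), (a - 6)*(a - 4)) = a - 6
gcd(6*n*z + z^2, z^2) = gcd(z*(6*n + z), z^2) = z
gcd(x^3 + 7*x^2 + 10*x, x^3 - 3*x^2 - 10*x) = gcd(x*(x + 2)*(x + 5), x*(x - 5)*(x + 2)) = x^2 + 2*x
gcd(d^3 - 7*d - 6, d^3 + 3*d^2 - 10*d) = 1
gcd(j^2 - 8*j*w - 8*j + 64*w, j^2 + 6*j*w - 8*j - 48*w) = j - 8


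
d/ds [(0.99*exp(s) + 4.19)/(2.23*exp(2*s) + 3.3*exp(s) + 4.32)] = (-(0.99*exp(s) + 4.19)*(4.46*exp(s) + 3.3) + 2.2077*exp(2*s) + 3.267*exp(s) + 4.2768)*exp(s)/(2.23*exp(2*s) + 3.3*exp(s) + 4.32)^2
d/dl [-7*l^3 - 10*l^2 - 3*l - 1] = -21*l^2 - 20*l - 3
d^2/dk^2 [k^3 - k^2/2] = 6*k - 1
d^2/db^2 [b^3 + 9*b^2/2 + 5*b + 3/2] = 6*b + 9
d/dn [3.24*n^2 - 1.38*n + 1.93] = 6.48*n - 1.38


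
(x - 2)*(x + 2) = x^2 - 4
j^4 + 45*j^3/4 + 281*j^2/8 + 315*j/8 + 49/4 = (j + 1/2)*(j + 7/4)*(j + 2)*(j + 7)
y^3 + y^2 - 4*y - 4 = (y - 2)*(y + 1)*(y + 2)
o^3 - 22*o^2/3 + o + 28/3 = (o - 7)*(o - 4/3)*(o + 1)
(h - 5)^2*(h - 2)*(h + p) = h^4 + h^3*p - 12*h^3 - 12*h^2*p + 45*h^2 + 45*h*p - 50*h - 50*p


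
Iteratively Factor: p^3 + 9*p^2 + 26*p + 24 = (p + 4)*(p^2 + 5*p + 6) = (p + 3)*(p + 4)*(p + 2)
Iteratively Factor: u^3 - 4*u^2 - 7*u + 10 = (u - 1)*(u^2 - 3*u - 10) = (u - 5)*(u - 1)*(u + 2)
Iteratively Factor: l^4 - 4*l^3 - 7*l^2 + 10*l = (l - 5)*(l^3 + l^2 - 2*l) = (l - 5)*(l + 2)*(l^2 - l) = (l - 5)*(l - 1)*(l + 2)*(l)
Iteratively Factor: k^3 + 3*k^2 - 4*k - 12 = (k - 2)*(k^2 + 5*k + 6) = (k - 2)*(k + 3)*(k + 2)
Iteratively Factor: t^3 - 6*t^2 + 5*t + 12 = (t - 3)*(t^2 - 3*t - 4) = (t - 3)*(t + 1)*(t - 4)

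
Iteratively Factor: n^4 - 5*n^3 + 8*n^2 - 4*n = (n - 2)*(n^3 - 3*n^2 + 2*n) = (n - 2)*(n - 1)*(n^2 - 2*n) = n*(n - 2)*(n - 1)*(n - 2)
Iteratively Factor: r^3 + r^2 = (r)*(r^2 + r) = r*(r + 1)*(r)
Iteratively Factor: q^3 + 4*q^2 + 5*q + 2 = (q + 1)*(q^2 + 3*q + 2) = (q + 1)*(q + 2)*(q + 1)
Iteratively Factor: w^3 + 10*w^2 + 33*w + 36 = (w + 3)*(w^2 + 7*w + 12) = (w + 3)*(w + 4)*(w + 3)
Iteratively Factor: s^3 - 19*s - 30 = (s + 2)*(s^2 - 2*s - 15) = (s + 2)*(s + 3)*(s - 5)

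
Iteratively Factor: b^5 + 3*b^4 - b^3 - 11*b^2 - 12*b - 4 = (b + 1)*(b^4 + 2*b^3 - 3*b^2 - 8*b - 4) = (b + 1)^2*(b^3 + b^2 - 4*b - 4) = (b + 1)^3*(b^2 - 4) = (b - 2)*(b + 1)^3*(b + 2)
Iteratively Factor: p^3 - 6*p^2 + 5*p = (p)*(p^2 - 6*p + 5) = p*(p - 1)*(p - 5)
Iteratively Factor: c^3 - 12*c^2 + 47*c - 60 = (c - 5)*(c^2 - 7*c + 12) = (c - 5)*(c - 3)*(c - 4)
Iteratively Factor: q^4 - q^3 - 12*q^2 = (q)*(q^3 - q^2 - 12*q) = q^2*(q^2 - q - 12) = q^2*(q + 3)*(q - 4)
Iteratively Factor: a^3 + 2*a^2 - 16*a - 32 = (a - 4)*(a^2 + 6*a + 8) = (a - 4)*(a + 4)*(a + 2)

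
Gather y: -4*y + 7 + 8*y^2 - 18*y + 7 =8*y^2 - 22*y + 14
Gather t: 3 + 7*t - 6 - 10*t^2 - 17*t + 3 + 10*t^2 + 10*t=0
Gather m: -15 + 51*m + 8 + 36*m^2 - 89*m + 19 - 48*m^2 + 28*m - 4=-12*m^2 - 10*m + 8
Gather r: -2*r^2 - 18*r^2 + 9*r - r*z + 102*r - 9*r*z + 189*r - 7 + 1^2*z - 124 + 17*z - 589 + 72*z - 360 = -20*r^2 + r*(300 - 10*z) + 90*z - 1080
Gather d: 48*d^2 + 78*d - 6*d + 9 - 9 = 48*d^2 + 72*d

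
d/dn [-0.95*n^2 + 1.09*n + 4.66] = 1.09 - 1.9*n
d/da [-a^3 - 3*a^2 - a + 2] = -3*a^2 - 6*a - 1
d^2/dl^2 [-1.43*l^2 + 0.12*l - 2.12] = -2.86000000000000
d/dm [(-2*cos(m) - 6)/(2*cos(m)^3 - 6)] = (-3*(cos(m) + 3)*cos(m)^2 + cos(m)^3 - 3)*sin(m)/(cos(m)^3 - 3)^2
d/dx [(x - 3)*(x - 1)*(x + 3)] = 3*x^2 - 2*x - 9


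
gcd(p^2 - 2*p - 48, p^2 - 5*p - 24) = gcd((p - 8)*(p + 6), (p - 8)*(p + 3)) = p - 8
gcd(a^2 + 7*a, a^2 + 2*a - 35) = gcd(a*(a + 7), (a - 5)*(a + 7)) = a + 7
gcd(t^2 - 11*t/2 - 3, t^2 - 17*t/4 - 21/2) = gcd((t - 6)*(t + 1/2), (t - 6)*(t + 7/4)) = t - 6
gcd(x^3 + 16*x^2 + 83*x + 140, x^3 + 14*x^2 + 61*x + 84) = x^2 + 11*x + 28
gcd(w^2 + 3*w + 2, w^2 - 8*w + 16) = 1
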